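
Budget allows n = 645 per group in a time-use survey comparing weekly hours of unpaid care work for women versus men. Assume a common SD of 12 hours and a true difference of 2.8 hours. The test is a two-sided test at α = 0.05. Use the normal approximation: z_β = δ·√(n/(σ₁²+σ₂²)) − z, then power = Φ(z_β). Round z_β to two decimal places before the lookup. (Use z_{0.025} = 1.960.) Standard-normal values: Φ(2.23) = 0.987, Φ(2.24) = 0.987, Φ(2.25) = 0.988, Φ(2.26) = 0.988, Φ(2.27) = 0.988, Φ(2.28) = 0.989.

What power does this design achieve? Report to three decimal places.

Power ≈ 0.987

z_β = δ·√(n/(σ₁²+σ₂²)) − z_{α/2}
    = 2.8 · √(645/288) − 1.960
    = 2.8 · 1.49652 − 1.960
    = 4.1903 − 1.960 = 2.2303 → 2.23
Power = Φ(2.23) = 0.987.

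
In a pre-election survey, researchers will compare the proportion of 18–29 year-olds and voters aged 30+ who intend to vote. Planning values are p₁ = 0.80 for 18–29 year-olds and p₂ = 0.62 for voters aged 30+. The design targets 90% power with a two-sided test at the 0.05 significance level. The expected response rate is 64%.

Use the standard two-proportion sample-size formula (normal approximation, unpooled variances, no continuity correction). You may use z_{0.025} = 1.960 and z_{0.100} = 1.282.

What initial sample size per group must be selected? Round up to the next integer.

n = 201 per group

n = (z_{α/2} + z_β)² · [p₁(1−p₁) + p₂(1−p₂)] / (p₁ − p₂)²
  = (1.960 + 1.282)² · (0.80·0.20 + 0.62·0.38) / (0.18)²
  = (3.242)² · (0.1600 + 0.2356) / 0.0324
  = 10.5106 · 0.3956 / 0.0324
  = 128.33
Adjust for 64% response: 128.33 / 0.64 = 200.52.
Round up → n = 201 per group.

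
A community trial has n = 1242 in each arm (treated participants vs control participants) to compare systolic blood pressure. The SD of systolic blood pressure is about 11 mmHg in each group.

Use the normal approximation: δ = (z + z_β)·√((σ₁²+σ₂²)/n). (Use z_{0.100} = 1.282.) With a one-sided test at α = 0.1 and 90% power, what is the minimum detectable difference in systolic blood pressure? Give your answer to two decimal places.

δ = (z_α + z_β) · √((σ₁²+σ₂²)/n)
  = (1.282 + 1.282) · √(242/1242)
  = 2.564 · √0.19485
  = 2.564 · 0.4414
  = 1.1318

Minimum detectable difference ≈ 1.13 mmHg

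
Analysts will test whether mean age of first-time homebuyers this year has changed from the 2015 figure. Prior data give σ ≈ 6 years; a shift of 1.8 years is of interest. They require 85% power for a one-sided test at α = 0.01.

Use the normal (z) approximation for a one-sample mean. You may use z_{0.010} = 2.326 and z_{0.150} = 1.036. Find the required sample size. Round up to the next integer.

n = (z_α + z_β)² · σ² / δ²
  = (2.326 + 1.036)² · 6² / 1.8²
  = 11.3030 · 36 / 3.24
  = 125.59
Round up → n = 126.

n = 126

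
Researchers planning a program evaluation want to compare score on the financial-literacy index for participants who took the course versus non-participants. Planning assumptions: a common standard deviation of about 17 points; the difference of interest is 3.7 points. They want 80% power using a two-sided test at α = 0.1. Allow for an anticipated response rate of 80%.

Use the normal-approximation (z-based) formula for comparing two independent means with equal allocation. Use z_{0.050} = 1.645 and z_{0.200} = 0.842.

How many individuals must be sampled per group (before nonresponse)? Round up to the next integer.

n = (z_{α/2} + z_β)² · (σ₁² + σ₂²) / δ²
  = (1.645 + 0.842)² · (2·17² = 578) / 3.7²
  = 6.1852 · 578 / 13.69
  = 261.14
Adjust for 80% response: 261.14 / 0.80 = 326.43.
Round up → n = 327 per group.

n = 327 per group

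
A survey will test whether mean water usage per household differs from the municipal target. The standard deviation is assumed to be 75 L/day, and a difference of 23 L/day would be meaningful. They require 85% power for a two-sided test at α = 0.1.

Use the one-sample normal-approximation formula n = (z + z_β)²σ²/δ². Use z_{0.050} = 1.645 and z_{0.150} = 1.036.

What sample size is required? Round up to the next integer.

n = (z_{α/2} + z_β)² · σ² / δ²
  = (1.645 + 1.036)² · 75² / 23²
  = 7.1878 · 5625 / 529
  = 76.43
Round up → n = 77.

n = 77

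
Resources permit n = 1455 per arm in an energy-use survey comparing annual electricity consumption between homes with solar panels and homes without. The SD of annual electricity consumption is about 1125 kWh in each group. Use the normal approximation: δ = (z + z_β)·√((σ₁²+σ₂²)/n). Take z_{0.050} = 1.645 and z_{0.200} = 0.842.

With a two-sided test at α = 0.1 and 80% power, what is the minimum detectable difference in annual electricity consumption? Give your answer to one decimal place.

Minimum detectable difference ≈ 103.7 kWh

δ = (z_{α/2} + z_β) · √((σ₁²+σ₂²)/n)
  = (1.645 + 0.842) · √(2531250/1455)
  = 2.487 · √1739.7
  = 2.487 · 41.7096
  = 103.7318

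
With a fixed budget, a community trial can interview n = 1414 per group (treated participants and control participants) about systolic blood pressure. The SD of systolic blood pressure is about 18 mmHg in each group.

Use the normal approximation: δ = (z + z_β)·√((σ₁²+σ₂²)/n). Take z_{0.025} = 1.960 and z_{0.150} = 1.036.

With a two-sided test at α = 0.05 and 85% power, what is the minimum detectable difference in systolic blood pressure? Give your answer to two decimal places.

δ = (z_{α/2} + z_β) · √((σ₁²+σ₂²)/n)
  = (1.960 + 1.036) · √(648/1414)
  = 2.996 · √0.45827
  = 2.996 · 0.6770
  = 2.0282

Minimum detectable difference ≈ 2.03 mmHg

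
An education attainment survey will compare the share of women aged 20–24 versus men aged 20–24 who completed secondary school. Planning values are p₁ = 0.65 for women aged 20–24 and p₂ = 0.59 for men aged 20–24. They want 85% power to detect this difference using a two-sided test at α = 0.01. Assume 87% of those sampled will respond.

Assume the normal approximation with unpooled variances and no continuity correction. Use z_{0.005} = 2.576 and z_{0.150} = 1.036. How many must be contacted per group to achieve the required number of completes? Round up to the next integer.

n = (z_{α/2} + z_β)² · [p₁(1−p₁) + p₂(1−p₂)] / (p₁ − p₂)²
  = (2.576 + 1.036)² · (0.65·0.35 + 0.59·0.41) / (0.06)²
  = (3.612)² · (0.2275 + 0.2419) / 0.0036
  = 13.0465 · 0.4694 / 0.0036
  = 1701.12
Adjust for 87% response: 1701.12 / 0.87 = 1955.32.
Round up → n = 1956 per group.

n = 1956 per group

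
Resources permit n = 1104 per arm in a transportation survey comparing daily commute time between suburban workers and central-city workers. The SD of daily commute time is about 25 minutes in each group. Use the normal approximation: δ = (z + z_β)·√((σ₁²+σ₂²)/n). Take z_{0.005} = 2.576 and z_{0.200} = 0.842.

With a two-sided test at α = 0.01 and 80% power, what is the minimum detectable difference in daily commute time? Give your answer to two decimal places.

δ = (z_{α/2} + z_β) · √((σ₁²+σ₂²)/n)
  = (2.576 + 0.842) · √(1250/1104)
  = 3.418 · √1.1322
  = 3.418 · 1.0641
  = 3.6370

Minimum detectable difference ≈ 3.64 minutes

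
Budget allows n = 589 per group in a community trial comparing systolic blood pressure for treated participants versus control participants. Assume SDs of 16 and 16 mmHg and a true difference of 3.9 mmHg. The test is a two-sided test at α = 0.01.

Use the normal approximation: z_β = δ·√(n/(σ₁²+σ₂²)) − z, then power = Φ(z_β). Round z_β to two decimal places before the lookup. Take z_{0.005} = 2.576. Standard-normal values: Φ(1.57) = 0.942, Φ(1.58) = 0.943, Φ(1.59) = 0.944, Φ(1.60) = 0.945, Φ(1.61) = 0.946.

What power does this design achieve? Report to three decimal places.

z_β = δ·√(n/(σ₁²+σ₂²)) − z_{α/2}
    = 3.9 · √(589/512) − 2.576
    = 3.9 · 1.07256 − 2.576
    = 4.1830 − 2.576 = 1.6070 → 1.61
Power = Φ(1.61) = 0.946.

Power ≈ 0.946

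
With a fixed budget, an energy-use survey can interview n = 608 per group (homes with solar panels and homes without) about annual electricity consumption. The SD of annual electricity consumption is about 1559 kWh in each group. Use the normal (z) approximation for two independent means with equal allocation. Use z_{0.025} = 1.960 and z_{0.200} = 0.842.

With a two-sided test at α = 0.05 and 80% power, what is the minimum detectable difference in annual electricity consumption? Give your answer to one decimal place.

δ = (z_{α/2} + z_β) · √((σ₁²+σ₂²)/n)
  = (1.960 + 0.842) · √(4860962/608)
  = 2.802 · √7995.0
  = 2.802 · 89.4148
  = 250.5402

Minimum detectable difference ≈ 250.5 kWh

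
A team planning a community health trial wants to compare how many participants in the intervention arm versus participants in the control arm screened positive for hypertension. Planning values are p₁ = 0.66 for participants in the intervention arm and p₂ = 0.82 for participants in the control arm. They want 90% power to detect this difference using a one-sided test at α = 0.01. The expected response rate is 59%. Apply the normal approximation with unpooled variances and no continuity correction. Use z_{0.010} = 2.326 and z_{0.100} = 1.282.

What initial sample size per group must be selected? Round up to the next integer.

n = (z_α + z_β)² · [p₁(1−p₁) + p₂(1−p₂)] / (p₁ − p₂)²
  = (2.326 + 1.282)² · (0.66·0.34 + 0.82·0.18) / (-0.16)²
  = (3.608)² · (0.2244 + 0.1476) / 0.0256
  = 13.0177 · 0.3720 / 0.0256
  = 189.16
Adjust for 59% response: 189.16 / 0.59 = 320.62.
Round up → n = 321 per group.

n = 321 per group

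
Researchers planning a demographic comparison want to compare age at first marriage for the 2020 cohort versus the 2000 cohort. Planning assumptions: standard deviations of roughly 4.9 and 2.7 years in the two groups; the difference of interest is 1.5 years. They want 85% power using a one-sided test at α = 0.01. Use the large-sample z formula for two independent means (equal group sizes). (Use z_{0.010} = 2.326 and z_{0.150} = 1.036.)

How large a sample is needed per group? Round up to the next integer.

n = 158 per group

n = (z_α + z_β)² · (σ₁² + σ₂²) / δ²
  = (2.326 + 1.036)² · (4.9² + 2.7² = 31.3) / 1.5²
  = 11.3030 · 31.3 / 2.25
  = 157.24
Round up → n = 158 per group.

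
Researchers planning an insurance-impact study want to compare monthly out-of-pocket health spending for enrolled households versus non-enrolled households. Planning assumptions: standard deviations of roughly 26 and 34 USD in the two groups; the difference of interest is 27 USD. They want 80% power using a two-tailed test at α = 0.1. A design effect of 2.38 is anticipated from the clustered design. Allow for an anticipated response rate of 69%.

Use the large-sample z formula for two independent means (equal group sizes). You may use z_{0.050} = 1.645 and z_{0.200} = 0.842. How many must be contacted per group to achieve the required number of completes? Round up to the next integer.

n = (z_{α/2} + z_β)² · (σ₁² + σ₂²) / δ²
  = (1.645 + 0.842)² · (26² + 34² = 1832) / 27²
  = 6.1852 · 1832 / 729
  = 15.54
Design effect: 2.38 × 15.54 = 36.99.
Adjust for 69% response: 36.99 / 0.69 = 53.61.
Round up → n = 54 per group.

n = 54 per group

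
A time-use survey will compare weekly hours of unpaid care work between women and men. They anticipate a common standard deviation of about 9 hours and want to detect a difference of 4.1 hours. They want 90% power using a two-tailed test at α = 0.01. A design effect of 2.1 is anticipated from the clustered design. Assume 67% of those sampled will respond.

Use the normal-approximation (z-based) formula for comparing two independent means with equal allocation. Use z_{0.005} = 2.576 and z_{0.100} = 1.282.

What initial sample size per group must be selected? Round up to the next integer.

n = (z_{α/2} + z_β)² · (σ₁² + σ₂²) / δ²
  = (2.576 + 1.282)² · (2·9² = 162) / 4.1²
  = 14.8842 · 162 / 16.81
  = 143.44
Design effect: 2.1 × 143.44 = 301.23.
Adjust for 67% response: 301.23 / 0.67 = 449.59.
Round up → n = 450 per group.

n = 450 per group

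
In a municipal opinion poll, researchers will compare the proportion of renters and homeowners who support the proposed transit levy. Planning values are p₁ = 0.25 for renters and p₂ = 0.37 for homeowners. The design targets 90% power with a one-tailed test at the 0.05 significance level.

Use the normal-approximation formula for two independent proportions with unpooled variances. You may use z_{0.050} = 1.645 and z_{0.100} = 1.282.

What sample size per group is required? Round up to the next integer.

n = 251 per group

n = (z_α + z_β)² · [p₁(1−p₁) + p₂(1−p₂)] / (p₁ − p₂)²
  = (1.645 + 1.282)² · (0.25·0.75 + 0.37·0.63) / (-0.12)²
  = (2.927)² · (0.1875 + 0.2331) / 0.0144
  = 8.5673 · 0.4206 / 0.0144
  = 250.24
Round up → n = 251 per group.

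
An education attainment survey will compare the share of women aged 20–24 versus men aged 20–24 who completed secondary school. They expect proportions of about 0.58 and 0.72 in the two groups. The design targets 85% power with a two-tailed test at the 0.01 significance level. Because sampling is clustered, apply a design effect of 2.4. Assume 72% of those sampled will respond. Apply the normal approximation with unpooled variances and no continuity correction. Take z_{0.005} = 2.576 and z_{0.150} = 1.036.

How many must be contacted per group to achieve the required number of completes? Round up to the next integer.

n = 988 per group

n = (z_{α/2} + z_β)² · [p₁(1−p₁) + p₂(1−p₂)] / (p₁ − p₂)²
  = (2.576 + 1.036)² · (0.58·0.42 + 0.72·0.28) / (-0.14)²
  = (3.612)² · (0.2436 + 0.2016) / 0.0196
  = 13.0465 · 0.4452 / 0.0196
  = 296.34
Design effect: 2.4 × 296.34 = 711.22.
Adjust for 72% response: 711.22 / 0.72 = 987.81.
Round up → n = 988 per group.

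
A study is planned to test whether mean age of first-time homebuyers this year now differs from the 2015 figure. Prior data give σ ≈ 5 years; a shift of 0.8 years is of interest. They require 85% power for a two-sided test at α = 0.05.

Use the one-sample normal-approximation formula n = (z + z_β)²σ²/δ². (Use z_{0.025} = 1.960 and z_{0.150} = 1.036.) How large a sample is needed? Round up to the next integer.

n = (z_{α/2} + z_β)² · σ² / δ²
  = (1.960 + 1.036)² · 5² / 0.8²
  = 8.9760 · 25 / 0.64
  = 350.63
Round up → n = 351.

n = 351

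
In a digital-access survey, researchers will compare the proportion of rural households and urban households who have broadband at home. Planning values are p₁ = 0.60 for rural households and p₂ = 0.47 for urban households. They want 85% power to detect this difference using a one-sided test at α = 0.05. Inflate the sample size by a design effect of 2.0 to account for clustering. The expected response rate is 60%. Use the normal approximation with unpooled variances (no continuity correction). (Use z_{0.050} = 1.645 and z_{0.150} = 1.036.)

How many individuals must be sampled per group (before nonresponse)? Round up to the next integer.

n = 694 per group

n = (z_α + z_β)² · [p₁(1−p₁) + p₂(1−p₂)] / (p₁ − p₂)²
  = (1.645 + 1.036)² · (0.60·0.40 + 0.47·0.53) / (0.13)²
  = (2.681)² · (0.2400 + 0.2491) / 0.0169
  = 7.1878 · 0.4891 / 0.0169
  = 208.02
Design effect: 2.0 × 208.02 = 416.04.
Adjust for 60% response: 416.04 / 0.60 = 693.40.
Round up → n = 694 per group.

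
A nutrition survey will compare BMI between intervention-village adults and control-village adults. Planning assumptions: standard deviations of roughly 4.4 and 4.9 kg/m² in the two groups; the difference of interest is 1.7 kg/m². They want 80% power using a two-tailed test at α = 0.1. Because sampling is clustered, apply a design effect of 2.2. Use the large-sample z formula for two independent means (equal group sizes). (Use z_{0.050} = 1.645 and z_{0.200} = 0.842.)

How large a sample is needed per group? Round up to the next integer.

n = 205 per group

n = (z_{α/2} + z_β)² · (σ₁² + σ₂²) / δ²
  = (1.645 + 0.842)² · (4.4² + 4.9² = 43.37) / 1.7²
  = 6.1852 · 43.37 / 2.89
  = 92.82
Design effect: 2.2 × 92.82 = 204.20.
Round up → n = 205 per group.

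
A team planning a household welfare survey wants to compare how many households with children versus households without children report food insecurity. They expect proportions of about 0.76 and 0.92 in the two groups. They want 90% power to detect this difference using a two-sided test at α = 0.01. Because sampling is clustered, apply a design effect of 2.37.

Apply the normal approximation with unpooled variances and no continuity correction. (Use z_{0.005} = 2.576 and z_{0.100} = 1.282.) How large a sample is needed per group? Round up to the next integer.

n = (z_{α/2} + z_β)² · [p₁(1−p₁) + p₂(1−p₂)] / (p₁ − p₂)²
  = (2.576 + 1.282)² · (0.76·0.24 + 0.92·0.08) / (-0.16)²
  = (3.858)² · (0.1824 + 0.0736) / 0.0256
  = 14.8842 · 0.2560 / 0.0256
  = 148.84
Design effect: 2.37 × 148.84 = 352.75.
Round up → n = 353 per group.

n = 353 per group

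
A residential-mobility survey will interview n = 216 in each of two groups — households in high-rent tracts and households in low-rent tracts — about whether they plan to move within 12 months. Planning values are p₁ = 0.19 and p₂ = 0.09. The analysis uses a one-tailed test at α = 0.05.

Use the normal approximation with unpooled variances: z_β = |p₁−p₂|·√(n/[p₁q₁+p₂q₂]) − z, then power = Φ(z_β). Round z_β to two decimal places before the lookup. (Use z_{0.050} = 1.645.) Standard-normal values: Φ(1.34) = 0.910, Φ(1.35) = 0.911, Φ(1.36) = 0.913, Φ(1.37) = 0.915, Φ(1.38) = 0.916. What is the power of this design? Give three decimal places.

z_β = |p₁−p₂|·√(n/[p₁q₁+p₂q₂]) − z_α
    = 0.10 · √(216/0.2358) − 1.645
    = 0.10 · 30.2660 − 1.645
    = 3.0266 − 1.645 = 1.3816 → 1.38
Power = Φ(1.38) = 0.916.

Power ≈ 0.916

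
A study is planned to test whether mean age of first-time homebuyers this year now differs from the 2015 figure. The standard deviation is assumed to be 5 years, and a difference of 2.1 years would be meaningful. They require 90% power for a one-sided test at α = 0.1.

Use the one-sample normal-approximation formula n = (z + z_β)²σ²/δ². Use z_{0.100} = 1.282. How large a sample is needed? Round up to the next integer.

n = (z_α + z_β)² · σ² / δ²
  = (1.282 + 1.282)² · 5² / 2.1²
  = 6.5741 · 25 / 4.41
  = 37.27
Round up → n = 38.

n = 38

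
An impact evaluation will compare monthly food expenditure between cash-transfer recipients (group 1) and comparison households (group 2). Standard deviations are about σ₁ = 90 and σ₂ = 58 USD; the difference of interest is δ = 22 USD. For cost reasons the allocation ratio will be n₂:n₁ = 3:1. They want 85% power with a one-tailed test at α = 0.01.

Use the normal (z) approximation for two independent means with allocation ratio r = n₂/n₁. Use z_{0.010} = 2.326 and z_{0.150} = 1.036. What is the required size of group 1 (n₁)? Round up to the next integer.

n₁ = 216

n₁ = (z_α + z_β)² · (σ₁² + σ₂²/r) / δ²
   = (2.326 + 1.036)² · (90² + 58²/3) / 22²
   = 11.3030 · (8100 + 1121.3) / 484
   = 11.3030 · 9221.3 / 484
   = 215.35
Round up → n₁ = 216; n₂ = r·n₁ = 3 × 216 = 648.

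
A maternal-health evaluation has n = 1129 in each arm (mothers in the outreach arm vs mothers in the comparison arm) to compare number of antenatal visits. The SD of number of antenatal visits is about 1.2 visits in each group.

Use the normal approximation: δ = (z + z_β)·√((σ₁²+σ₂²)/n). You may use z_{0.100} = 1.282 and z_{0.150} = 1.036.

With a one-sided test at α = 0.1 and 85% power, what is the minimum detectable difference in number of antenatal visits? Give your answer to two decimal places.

δ = (z_α + z_β) · √((σ₁²+σ₂²)/n)
  = (1.282 + 1.036) · √(2.88/1129)
  = 2.318 · √0.00255
  = 2.318 · 0.0505
  = 0.1171

Minimum detectable difference ≈ 0.12 visits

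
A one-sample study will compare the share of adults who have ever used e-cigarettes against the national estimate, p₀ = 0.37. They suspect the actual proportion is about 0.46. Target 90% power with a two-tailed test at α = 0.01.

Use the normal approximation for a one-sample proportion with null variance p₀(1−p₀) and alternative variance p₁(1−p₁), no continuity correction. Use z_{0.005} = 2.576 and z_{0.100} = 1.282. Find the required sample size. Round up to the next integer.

n = [z_{α/2}·√(p₀q₀) + z_β·√(p₁q₁)]² / (p₁ − p₀)²
  = [2.576·√(0.37·0.63) + 1.282·√(0.46·0.54)]² / (0.09)²
  = [2.576·0.4828 + 1.282·0.4984]² / 0.0081
  = [1.8826]² / 0.0081
  = 437.58
Round up → n = 438.

n = 438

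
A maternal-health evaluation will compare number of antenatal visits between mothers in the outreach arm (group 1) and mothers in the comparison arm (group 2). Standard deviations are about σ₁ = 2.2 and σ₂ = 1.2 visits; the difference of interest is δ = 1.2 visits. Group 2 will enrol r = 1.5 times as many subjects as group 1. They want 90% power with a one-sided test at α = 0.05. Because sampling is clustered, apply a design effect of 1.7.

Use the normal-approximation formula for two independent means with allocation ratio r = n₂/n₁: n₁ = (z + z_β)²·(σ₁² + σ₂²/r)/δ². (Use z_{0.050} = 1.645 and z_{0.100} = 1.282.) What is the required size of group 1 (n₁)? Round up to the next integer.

n₁ = (z_α + z_β)² · (σ₁² + σ₂²/r) / δ²
   = (1.645 + 1.282)² · (2.2² + 1.2²/1.5) / 1.2²
   = 8.5673 · (4.84 + 0.96) / 1.44
   = 8.5673 · 5.8 / 1.44
   = 34.51
Design effect: 1.7 × 34.51 = 58.66.
Round up → n₁ = 59; n₂ = r·n₁ = 1.5 × 59 = 89.

n₁ = 59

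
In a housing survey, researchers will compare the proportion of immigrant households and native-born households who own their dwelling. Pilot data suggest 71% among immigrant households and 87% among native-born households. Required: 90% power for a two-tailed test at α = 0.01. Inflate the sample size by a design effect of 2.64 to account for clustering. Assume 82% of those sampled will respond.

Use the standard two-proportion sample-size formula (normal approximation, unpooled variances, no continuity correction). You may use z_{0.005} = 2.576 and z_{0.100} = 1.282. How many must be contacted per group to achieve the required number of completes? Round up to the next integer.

n = (z_{α/2} + z_β)² · [p₁(1−p₁) + p₂(1−p₂)] / (p₁ − p₂)²
  = (2.576 + 1.282)² · (0.71·0.29 + 0.87·0.13) / (-0.16)²
  = (3.858)² · (0.2059 + 0.1131) / 0.0256
  = 14.8842 · 0.3190 / 0.0256
  = 185.47
Design effect: 2.64 × 185.47 = 489.64.
Adjust for 82% response: 489.64 / 0.82 = 597.12.
Round up → n = 598 per group.

n = 598 per group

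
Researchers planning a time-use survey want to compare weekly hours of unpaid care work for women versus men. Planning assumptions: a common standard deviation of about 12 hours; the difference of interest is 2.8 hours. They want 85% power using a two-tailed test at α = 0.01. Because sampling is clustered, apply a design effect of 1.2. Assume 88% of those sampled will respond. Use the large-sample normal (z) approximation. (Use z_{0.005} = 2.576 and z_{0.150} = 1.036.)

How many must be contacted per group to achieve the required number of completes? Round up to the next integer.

n = (z_{α/2} + z_β)² · (σ₁² + σ₂²) / δ²
  = (2.576 + 1.036)² · (2·12² = 288) / 2.8²
  = 13.0465 · 288 / 7.84
  = 479.26
Design effect: 1.2 × 479.26 = 575.11.
Adjust for 88% response: 575.11 / 0.88 = 653.54.
Round up → n = 654 per group.

n = 654 per group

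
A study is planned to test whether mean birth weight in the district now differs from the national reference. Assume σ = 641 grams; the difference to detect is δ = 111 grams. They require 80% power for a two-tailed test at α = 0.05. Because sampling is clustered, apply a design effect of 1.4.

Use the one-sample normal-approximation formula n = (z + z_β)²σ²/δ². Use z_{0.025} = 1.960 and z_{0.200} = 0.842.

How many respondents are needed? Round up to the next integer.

n = (z_{α/2} + z_β)² · σ² / δ²
  = (1.960 + 0.842)² · 641² / 111²
  = 7.8512 · 410881 / 12321
  = 261.82
Design effect: 1.4 × 261.82 = 366.55.
Round up → n = 367.

n = 367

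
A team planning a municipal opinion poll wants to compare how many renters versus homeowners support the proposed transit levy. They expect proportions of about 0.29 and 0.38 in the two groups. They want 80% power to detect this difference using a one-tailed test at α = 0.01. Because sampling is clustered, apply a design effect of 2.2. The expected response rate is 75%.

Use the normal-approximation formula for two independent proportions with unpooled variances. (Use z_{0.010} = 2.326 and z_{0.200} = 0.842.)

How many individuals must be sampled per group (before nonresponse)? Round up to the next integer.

n = 1605 per group

n = (z_α + z_β)² · [p₁(1−p₁) + p₂(1−p₂)] / (p₁ − p₂)²
  = (2.326 + 0.842)² · (0.29·0.71 + 0.38·0.62) / (-0.09)²
  = (3.168)² · (0.2059 + 0.2356) / 0.0081
  = 10.0362 · 0.4415 / 0.0081
  = 547.04
Design effect: 2.2 × 547.04 = 1203.48.
Adjust for 75% response: 1203.48 / 0.75 = 1604.64.
Round up → n = 1605 per group.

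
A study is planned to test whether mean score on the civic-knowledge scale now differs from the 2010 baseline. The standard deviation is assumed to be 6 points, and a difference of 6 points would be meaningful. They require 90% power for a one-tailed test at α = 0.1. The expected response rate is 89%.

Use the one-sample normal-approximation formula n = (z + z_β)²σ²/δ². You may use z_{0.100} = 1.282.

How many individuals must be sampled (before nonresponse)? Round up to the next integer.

n = (z_α + z_β)² · σ² / δ²
  = (1.282 + 1.282)² · 6² / 6²
  = 6.5741 · 36 / 36
  = 6.57
Adjust for 89% response: 6.57 / 0.89 = 7.39.
Round up → n = 8.

n = 8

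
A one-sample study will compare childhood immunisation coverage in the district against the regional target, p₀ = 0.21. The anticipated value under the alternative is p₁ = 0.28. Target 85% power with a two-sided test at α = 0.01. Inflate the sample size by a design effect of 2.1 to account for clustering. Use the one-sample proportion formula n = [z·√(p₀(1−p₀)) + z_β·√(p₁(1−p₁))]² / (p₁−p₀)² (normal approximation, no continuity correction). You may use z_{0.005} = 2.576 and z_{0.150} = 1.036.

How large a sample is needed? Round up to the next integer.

n = [z_{α/2}·√(p₀q₀) + z_β·√(p₁q₁)]² / (p₁ − p₀)²
  = [2.576·√(0.21·0.79) + 1.036·√(0.28·0.72)]² / (0.07)²
  = [2.576·0.4073 + 1.036·0.4490]² / 0.0049
  = [1.5144]² / 0.0049
  = 468.04
Design effect: 2.1 × 468.04 = 982.87.
Round up → n = 983.

n = 983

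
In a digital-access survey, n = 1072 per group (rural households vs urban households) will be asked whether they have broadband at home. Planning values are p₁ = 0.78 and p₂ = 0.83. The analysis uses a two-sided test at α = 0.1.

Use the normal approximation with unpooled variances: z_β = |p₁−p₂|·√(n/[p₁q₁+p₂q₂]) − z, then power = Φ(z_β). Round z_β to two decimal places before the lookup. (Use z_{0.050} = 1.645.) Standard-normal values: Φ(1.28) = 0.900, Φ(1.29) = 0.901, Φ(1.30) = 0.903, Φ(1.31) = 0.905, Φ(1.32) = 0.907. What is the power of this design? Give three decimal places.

z_β = |p₁−p₂|·√(n/[p₁q₁+p₂q₂]) − z_{α/2}
    = 0.05 · √(1072/0.3127) − 1.645
    = 0.05 · 58.5509 − 1.645
    = 2.9275 − 1.645 = 1.2825 → 1.28
Power = Φ(1.28) = 0.900.

Power ≈ 0.900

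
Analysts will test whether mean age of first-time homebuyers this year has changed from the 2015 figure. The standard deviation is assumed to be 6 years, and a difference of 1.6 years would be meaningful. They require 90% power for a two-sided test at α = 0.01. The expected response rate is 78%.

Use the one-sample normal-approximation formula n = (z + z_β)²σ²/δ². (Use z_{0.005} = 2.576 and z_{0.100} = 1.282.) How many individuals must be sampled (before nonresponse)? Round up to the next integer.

n = 269

n = (z_{α/2} + z_β)² · σ² / δ²
  = (2.576 + 1.282)² · 6² / 1.6²
  = 14.8842 · 36 / 2.56
  = 209.31
Adjust for 78% response: 209.31 / 0.78 = 268.34.
Round up → n = 269.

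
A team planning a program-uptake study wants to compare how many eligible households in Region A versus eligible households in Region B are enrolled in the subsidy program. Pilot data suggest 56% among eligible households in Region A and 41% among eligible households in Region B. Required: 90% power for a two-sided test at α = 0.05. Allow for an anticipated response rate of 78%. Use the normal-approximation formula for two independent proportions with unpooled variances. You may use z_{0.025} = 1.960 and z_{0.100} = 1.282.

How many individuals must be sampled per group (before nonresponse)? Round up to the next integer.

n = (z_{α/2} + z_β)² · [p₁(1−p₁) + p₂(1−p₂)] / (p₁ − p₂)²
  = (1.960 + 1.282)² · (0.56·0.44 + 0.41·0.59) / (0.15)²
  = (3.242)² · (0.2464 + 0.2419) / 0.0225
  = 10.5106 · 0.4883 / 0.0225
  = 228.10
Adjust for 78% response: 228.10 / 0.78 = 292.44.
Round up → n = 293 per group.

n = 293 per group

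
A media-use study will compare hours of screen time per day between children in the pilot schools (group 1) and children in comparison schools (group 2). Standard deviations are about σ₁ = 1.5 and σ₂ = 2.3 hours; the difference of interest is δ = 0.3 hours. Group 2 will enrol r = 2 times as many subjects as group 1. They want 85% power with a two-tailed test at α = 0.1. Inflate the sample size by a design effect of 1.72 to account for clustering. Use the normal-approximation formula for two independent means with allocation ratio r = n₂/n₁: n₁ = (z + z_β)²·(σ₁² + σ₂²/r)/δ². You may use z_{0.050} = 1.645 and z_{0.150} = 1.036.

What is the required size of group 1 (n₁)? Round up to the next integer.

n₁ = 673

n₁ = (z_{α/2} + z_β)² · (σ₁² + σ₂²/r) / δ²
   = (1.645 + 1.036)² · (1.5² + 2.3²/2) / 0.3²
   = 7.1878 · (2.25 + 2.645) / 0.09
   = 7.1878 · 4.895 / 0.09
   = 390.93
Design effect: 1.72 × 390.93 = 672.41.
Round up → n₁ = 673; n₂ = r·n₁ = 2 × 673 = 1346.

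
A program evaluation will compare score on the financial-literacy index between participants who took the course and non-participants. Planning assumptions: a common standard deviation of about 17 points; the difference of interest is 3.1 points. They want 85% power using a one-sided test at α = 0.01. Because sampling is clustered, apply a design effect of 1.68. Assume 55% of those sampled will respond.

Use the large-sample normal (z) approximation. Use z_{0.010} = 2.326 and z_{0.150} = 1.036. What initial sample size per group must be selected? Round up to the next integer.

n = (z_α + z_β)² · (σ₁² + σ₂²) / δ²
  = (2.326 + 1.036)² · (2·17² = 578) / 3.1²
  = 11.3030 · 578 / 9.61
  = 679.83
Design effect: 1.68 × 679.83 = 1142.11.
Adjust for 55% response: 1142.11 / 0.55 = 2076.57.
Round up → n = 2077 per group.

n = 2077 per group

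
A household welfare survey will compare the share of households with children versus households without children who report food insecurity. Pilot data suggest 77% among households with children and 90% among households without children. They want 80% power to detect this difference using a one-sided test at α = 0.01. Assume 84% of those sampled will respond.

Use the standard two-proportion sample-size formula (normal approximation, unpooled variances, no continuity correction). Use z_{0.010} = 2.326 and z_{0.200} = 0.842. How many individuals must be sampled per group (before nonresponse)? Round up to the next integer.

n = 189 per group

n = (z_α + z_β)² · [p₁(1−p₁) + p₂(1−p₂)] / (p₁ − p₂)²
  = (2.326 + 0.842)² · (0.77·0.23 + 0.90·0.10) / (-0.13)²
  = (3.168)² · (0.1771 + 0.0900) / 0.0169
  = 10.0362 · 0.2671 / 0.0169
  = 158.62
Adjust for 84% response: 158.62 / 0.84 = 188.83.
Round up → n = 189 per group.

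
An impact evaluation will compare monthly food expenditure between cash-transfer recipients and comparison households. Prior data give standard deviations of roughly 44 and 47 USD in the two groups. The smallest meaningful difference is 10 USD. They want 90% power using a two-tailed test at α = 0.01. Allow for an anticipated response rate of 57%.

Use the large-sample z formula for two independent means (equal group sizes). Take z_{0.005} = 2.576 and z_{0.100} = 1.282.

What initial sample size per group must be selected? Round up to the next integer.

n = (z_{α/2} + z_β)² · (σ₁² + σ₂²) / δ²
  = (2.576 + 1.282)² · (44² + 47² = 4145) / 10²
  = 14.8842 · 4145 / 100
  = 616.95
Adjust for 57% response: 616.95 / 0.57 = 1082.37.
Round up → n = 1083 per group.

n = 1083 per group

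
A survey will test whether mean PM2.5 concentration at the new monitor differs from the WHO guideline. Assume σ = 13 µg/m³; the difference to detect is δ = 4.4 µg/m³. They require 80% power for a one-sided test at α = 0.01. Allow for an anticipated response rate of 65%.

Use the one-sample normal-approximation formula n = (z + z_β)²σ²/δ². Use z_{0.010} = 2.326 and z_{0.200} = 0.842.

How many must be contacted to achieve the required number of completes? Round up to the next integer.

n = 135

n = (z_α + z_β)² · σ² / δ²
  = (2.326 + 0.842)² · 13² / 4.4²
  = 10.0362 · 169 / 19.36
  = 87.61
Adjust for 65% response: 87.61 / 0.65 = 134.78.
Round up → n = 135.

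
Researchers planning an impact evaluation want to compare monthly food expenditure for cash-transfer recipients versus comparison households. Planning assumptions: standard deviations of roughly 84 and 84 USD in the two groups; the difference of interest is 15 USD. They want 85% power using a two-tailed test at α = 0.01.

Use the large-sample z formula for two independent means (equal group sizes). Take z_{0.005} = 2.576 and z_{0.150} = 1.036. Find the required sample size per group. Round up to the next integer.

n = 819 per group

n = (z_{α/2} + z_β)² · (σ₁² + σ₂²) / δ²
  = (2.576 + 1.036)² · (84² + 84² = 14112) / 15²
  = 13.0465 · 14112 / 225
  = 818.28
Round up → n = 819 per group.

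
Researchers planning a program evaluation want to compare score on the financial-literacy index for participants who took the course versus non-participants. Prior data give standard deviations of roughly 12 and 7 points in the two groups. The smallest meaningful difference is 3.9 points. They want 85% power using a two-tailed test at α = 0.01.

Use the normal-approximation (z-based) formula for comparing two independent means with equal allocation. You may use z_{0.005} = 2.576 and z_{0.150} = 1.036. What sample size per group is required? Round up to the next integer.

n = (z_{α/2} + z_β)² · (σ₁² + σ₂²) / δ²
  = (2.576 + 1.036)² · (12² + 7² = 193) / 3.9²
  = 13.0465 · 193 / 15.21
  = 165.55
Round up → n = 166 per group.

n = 166 per group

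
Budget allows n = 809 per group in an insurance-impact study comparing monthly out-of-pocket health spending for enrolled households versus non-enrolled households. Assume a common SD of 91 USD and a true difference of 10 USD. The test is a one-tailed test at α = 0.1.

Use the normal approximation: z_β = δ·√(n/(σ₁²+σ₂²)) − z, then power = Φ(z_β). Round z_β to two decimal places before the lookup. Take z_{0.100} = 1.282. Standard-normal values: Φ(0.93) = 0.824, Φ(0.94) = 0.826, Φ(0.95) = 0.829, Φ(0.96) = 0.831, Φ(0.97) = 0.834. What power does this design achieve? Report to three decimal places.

Power ≈ 0.824

z_β = δ·√(n/(σ₁²+σ₂²)) − z_α
    = 10 · √(809/16562) − 1.282
    = 10 · 0.22101 − 1.282
    = 2.2101 − 1.282 = 0.9281 → 0.93
Power = Φ(0.93) = 0.824.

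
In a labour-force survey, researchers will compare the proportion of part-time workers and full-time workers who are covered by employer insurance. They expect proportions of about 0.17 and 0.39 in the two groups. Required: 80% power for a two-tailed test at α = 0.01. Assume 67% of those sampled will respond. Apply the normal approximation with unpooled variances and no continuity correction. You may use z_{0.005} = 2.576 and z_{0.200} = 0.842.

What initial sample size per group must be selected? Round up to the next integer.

n = 137 per group

n = (z_{α/2} + z_β)² · [p₁(1−p₁) + p₂(1−p₂)] / (p₁ − p₂)²
  = (2.576 + 0.842)² · (0.17·0.83 + 0.39·0.61) / (-0.22)²
  = (3.418)² · (0.1411 + 0.2379) / 0.0484
  = 11.6827 · 0.3790 / 0.0484
  = 91.48
Adjust for 67% response: 91.48 / 0.67 = 136.54.
Round up → n = 137 per group.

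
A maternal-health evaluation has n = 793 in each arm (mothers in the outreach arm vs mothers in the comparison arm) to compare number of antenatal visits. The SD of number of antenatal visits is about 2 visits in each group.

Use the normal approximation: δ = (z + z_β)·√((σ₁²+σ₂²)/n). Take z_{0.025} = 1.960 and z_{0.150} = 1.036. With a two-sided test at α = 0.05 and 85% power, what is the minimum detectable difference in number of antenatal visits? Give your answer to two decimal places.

δ = (z_{α/2} + z_β) · √((σ₁²+σ₂²)/n)
  = (1.960 + 1.036) · √(8/793)
  = 2.996 · √0.01009
  = 2.996 · 0.1004
  = 0.3009

Minimum detectable difference ≈ 0.30 visits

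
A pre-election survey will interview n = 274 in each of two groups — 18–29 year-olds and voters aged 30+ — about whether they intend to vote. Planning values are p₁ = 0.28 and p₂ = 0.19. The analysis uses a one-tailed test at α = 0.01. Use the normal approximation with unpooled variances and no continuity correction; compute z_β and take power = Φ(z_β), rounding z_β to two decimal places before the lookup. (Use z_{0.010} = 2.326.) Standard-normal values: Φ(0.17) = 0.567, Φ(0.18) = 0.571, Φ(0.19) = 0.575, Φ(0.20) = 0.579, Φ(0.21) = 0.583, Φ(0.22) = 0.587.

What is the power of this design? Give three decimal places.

Power ≈ 0.567

z_β = |p₁−p₂|·√(n/[p₁q₁+p₂q₂]) − z_α
    = 0.09 · √(274/0.3555) − 2.326
    = 0.09 · 27.7623 − 2.326
    = 2.4986 − 2.326 = 0.1726 → 0.17
Power = Φ(0.17) = 0.567.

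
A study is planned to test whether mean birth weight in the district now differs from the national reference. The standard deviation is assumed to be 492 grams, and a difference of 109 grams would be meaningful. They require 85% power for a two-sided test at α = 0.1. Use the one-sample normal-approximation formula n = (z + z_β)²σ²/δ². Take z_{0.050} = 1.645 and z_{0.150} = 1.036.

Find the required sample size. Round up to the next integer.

n = (z_{α/2} + z_β)² · σ² / δ²
  = (1.645 + 1.036)² · 492² / 109²
  = 7.1878 · 242064 / 11881
  = 146.44
Round up → n = 147.

n = 147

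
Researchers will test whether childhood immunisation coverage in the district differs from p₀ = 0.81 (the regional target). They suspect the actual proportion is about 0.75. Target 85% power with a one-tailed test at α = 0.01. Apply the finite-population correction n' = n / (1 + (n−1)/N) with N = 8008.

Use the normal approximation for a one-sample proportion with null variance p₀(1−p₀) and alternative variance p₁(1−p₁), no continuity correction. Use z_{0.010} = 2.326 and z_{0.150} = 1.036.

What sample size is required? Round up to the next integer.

n = 484

n = [z_α·√(p₀q₀) + z_β·√(p₁q₁)]² / (p₁ − p₀)²
  = [2.326·√(0.81·0.19) + 1.036·√(0.75·0.25)]² / (-0.06)²
  = [2.326·0.3923 + 1.036·0.4330]² / 0.0036
  = [1.3611]² / 0.0036
  = 514.60
Finite-population correction (N = 8008): 514.60 / (1 + (514.60 − 1)/8008) = 483.59.
Round up → n = 484.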